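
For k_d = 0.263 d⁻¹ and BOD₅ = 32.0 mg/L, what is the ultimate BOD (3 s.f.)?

L₀ ≈ 43.7 mg/L

BOD₅ = L₀(1 − e^(−5k_d)) ⇒ L₀ = BOD₅ / (1 − e^(−5×0.263))
= 32.0 / (1 − 0.2685) = 32.0 / 0.7315 = 43.74 mg/L.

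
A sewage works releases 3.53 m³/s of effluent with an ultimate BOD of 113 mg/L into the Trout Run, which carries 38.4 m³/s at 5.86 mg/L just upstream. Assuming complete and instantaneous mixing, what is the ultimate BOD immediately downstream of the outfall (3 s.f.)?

Flow-weighted mixing: C = (Q_r C_r + Q_w C_w)/(Q_r + Q_w)
= (38.4×5.86 + 3.53×113)/(38.4 + 3.53) = 623.9/41.93 = 14.88 mg/L.

14.9 mg/L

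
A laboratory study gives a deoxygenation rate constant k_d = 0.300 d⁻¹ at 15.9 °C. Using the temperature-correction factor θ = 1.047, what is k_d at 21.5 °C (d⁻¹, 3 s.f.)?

k_d ≈ 0.388 d⁻¹

k_d(T₂) = k_d(T₁) · θ^(T₂−T₁) = 0.300 × 1.047^(21.5−15.9)
= 0.300 × 1.047^5.60 = 0.300 × 1.293 = 0.3880 d⁻¹.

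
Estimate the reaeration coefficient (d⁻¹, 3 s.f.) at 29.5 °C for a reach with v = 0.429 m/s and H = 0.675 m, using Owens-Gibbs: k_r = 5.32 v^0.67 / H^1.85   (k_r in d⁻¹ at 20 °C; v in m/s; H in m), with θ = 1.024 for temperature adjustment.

k_r ≈ 7.82 d⁻¹

k_r(20) = 5.32 × 0.429^0.67 / 0.675^1.85 = 5.32 × 0.5672 / 0.4833 = 6.244 d⁻¹.
k_r(29.5) = 6.244 × 1.024^(29.5−20) = 6.244 × 1.253 = 7.822 d⁻¹.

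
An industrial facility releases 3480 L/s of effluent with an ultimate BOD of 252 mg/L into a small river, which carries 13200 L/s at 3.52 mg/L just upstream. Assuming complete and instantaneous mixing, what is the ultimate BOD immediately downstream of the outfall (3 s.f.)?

Flow-weighted mixing: C = (Q_r C_r + Q_w C_w)/(Q_r + Q_w)
= (13200×3.52 + 3480×252)/(13200 + 3480) = 923400/16680 = 55.36 mg/L.

55.4 mg/L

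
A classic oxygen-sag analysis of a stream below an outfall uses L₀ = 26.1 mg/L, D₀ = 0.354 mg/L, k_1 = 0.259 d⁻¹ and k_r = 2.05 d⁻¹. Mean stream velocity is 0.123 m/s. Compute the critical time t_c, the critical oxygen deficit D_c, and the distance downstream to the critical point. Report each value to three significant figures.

t_c ≈ 1.10 d; D_c ≈ 2.48 mg/L; x_c ≈ 11.7 km

At the critical point dD/dt = 0, so k_1 L₀ e^(−k_1 t) = k_r D. Substituting D(t) from the Streeter–Phelps equation and solving for t gives
t_c = ln[(k_r/k_1)(1 − D₀(k_r−k_1)/(k_1 L₀))] / (k_r−k_1).
Here k_r−k_1 = 1.791 d⁻¹ and 1 − D₀(k_r−k_1)/(k_1 L₀) = 1 − 0.354×1.791/(0.259×26.1) = 0.9062, so
t_c = ln(7.915 × 0.9062) / 1.791 = 1.970 / 1.791 = 1.100 d.
L(t_c) = L₀ e^(−k_1 t_c) = 26.1 × 0.7521 = 19.63 mg/L, and at the critical point k_r D_c = k_1 L, so D_c = (0.259/2.05) × 19.63 = 2.480 mg/L.
x_c = v t_c = 0.123 m/s × 1.100 d × 86400 s/d = 11690 m ≈ 11.7 km.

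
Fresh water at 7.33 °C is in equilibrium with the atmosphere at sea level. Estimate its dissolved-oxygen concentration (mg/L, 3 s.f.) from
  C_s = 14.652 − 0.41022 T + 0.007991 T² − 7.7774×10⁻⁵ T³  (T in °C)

C_s = 14.652 − 0.41022×7.33 + 0.007991×7.33² − 7.7774×10⁻⁵×7.33³ = 12.04 mg/L.

C_s ≈ 12.0 mg/L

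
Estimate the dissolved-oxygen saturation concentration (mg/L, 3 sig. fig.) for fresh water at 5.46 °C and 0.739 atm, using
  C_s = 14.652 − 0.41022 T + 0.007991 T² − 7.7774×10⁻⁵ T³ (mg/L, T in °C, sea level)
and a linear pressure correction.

C_s ≈ 9.34 mg/L

At sea level: C_s = 14.652 − 0.41022×5.46 + 0.007991×5.46² − 7.7774×10⁻⁵×5.46³ = 12.64 mg/L.
Pressure correction: C_s' = 12.64 × 0.739 = 9.339 mg/L.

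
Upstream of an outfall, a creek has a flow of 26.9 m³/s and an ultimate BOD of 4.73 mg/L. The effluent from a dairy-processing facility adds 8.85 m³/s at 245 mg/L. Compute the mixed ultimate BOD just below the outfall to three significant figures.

Flow-weighted mixing: C = (Q_r C_r + Q_w C_w)/(Q_r + Q_w)
= (26.9×4.73 + 8.85×245)/(26.9 + 8.85) = 2295/35.75 = 64.21 mg/L.

64.2 mg/L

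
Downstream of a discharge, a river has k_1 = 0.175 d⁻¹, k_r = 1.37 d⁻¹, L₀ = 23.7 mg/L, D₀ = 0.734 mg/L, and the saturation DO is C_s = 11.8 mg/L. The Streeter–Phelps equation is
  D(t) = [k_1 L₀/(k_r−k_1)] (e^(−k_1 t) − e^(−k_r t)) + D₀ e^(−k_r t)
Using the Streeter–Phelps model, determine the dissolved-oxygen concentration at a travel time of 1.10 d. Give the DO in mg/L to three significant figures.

DO ≈ 9.54 mg/L

k_1 L₀/(k_r−k_1) = 0.175×23.7/(1.37−0.175) = 4.147/1.195 = 3.471 mg/L.
e^(−k_1 t) = e^(−0.175×1.100) = 0.8249; e^(−k_r t) = e^(−1.37×1.100) = 0.2216.
D = 3.471 × (0.8249 − 0.2216) + 0.734 × 0.2216 = 2.094 + 0.1626 = 2.257 mg/L.
DO = C_s − D = 11.8 − 2.257 = 9.543 mg/L.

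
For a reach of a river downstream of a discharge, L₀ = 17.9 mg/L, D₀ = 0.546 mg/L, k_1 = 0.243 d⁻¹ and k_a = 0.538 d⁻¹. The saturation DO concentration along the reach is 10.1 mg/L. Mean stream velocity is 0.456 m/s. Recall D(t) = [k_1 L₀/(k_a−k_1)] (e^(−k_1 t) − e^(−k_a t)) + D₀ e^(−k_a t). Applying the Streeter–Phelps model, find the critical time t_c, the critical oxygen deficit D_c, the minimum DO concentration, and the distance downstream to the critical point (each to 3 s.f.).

t_c ≈ 2.57 d; D_c ≈ 4.33 mg/L; min DO ≈ 5.77 mg/L; x_c ≈ 101 km

t_c = [1/(k_a−k_1)] ln[(k_a/k_1)(1 − D₀(k_a−k_1)/(k_1 L₀))]
= [1/(0.538−0.243)] ln[(0.538/0.243)(1 − 0.546×0.2950/(0.243×17.9))]
= (1/0.2950) ln[2.214 × 0.9630] = 3.390 × ln(2.132) = 3.390 × 0.7571 = 2.566 d.
L(t_c) = L₀ e^(−k_1 t_c) = 17.9 × 0.5360 = 9.594 mg/L, and at the critical point k_a D_c = k_1 L, so D_c = (0.243/0.538) × 9.594 = 4.334 mg/L.
Minimum DO = C_s − D_c = 10.1 − 4.334 = 5.766 mg/L.
x_c = v t_c = 0.456 m/s × 2.566 d × 86400 s/d = 101100 m ≈ 101 km.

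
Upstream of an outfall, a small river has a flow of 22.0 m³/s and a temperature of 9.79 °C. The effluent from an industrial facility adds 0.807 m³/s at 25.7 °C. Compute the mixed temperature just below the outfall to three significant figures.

10.4 °C

Flow-weighted mixing: C = (Q_r C_r + Q_w C_w)/(Q_r + Q_w)
= (22.0×9.79 + 0.807×25.7)/(22.0 + 0.807) = 236.1/22.81 = 10.35 °C.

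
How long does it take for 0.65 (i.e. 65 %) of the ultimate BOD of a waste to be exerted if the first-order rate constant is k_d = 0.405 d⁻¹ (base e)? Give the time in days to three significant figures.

y/L₀ = 1 − e^(−k_d t) = 0.65 ⇒ e^(−k_d t) = 0.350
t = −ln(0.350) / 0.405 = 1.050 / 0.405 = 2.592 d.

t ≈ 2.59 d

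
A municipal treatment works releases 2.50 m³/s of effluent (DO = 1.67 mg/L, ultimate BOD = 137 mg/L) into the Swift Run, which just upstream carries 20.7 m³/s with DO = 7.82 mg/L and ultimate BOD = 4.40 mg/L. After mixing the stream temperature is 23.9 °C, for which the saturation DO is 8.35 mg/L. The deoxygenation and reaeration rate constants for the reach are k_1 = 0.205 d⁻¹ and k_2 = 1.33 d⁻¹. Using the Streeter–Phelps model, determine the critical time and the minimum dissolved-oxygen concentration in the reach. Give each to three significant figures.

Mixed DO = (20.7×7.82 + 2.50×1.67)/(20.7+2.50) = 166.0/23.20 = 7.157 mg/L.
Mixed L₀ = (20.7×4.40 + 2.50×137)/(23.20) = 433.6/23.20 = 18.69 mg/L.
Initial deficit D₀ = C_s − DO₀ = 8.35 − 7.157 = 1.193 mg/L.
t_c = (1/1.125) ln[(1.33/0.205)(1 − 1.193×1.125/(0.205×18.69))] = 0.8889 × ln(4.216) = 1.279 d.
D_c = (0.205/1.33) × 18.69 × e^(−0.205×1.279) = 0.1541 × 18.69 × 0.7694 = 2.216 mg/L.
Minimum DO = 8.35 − 2.216 = 6.134 mg/L.

t_c ≈ 1.28 d; minimum DO ≈ 6.13 mg/L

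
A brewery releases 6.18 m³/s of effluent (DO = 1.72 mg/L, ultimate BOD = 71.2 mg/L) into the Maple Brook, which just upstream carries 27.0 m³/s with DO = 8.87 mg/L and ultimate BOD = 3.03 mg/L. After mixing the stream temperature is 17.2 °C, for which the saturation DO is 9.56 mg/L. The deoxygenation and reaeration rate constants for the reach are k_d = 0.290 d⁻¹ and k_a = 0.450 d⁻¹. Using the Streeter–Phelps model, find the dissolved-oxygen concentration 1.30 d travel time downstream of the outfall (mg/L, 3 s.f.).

Mixed DO = (27.0×8.87 + 6.18×1.72)/(27.0+6.18) = 250.1/33.18 = 7.538 mg/L.
Mixed L₀ = (27.0×3.03 + 6.18×71.2)/(33.18) = 521.8/33.18 = 15.73 mg/L.
Initial deficit D₀ = C_s − DO₀ = 9.56 − 7.538 = 2.022 mg/L.
D(1.30) = [0.290×15.73/(0.450−0.290)](e^(−0.290×1.30) − e^(−0.450×1.30)) + 2.022 e^(−0.450×1.30)
= 28.51 × (0.6859 − 0.5571) + 2.022 × 0.5571 = 4.798 mg/L.
DO = 9.56 − 4.798 = 4.762 mg/L.

DO ≈ 4.76 mg/L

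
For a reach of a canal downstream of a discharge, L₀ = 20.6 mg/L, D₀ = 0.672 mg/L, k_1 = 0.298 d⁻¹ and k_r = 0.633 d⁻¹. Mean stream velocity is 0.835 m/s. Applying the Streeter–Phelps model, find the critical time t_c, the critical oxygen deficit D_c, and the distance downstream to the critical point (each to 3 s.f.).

t_c ≈ 2.14 d; D_c ≈ 5.13 mg/L; x_c ≈ 154 km

With k_r/k_1 = 2.124 and 1 − D₀(k_r−k_1)/(k_1 L₀) = 0.9633,
t_c = ln(2.124 × 0.9633) / (0.633 − 0.298) = ln(2.046) / 0.3350 = 0.7160/0.3350 = 2.137 d.
L(t_c) = L₀ e^(−k_1 t_c) = 20.6 × 0.5289 = 10.90 mg/L, and at the critical point k_r D_c = k_1 L, so D_c = (0.298/0.633) × 10.90 = 5.129 mg/L.
x_c = v t_c = 0.835 m/s × 2.137 d × 86400 s/d = 154200 m ≈ 154 km.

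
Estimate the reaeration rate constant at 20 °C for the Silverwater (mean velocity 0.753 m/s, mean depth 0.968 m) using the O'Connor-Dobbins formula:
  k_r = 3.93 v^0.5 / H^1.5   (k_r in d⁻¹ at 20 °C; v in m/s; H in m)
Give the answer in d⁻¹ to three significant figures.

k_r ≈ 3.58 d⁻¹

k_r = 3.93 × 0.753^0.5 / 0.968^1.5 = 3.93 × 0.8678 / 0.9524 = 3.581 d⁻¹.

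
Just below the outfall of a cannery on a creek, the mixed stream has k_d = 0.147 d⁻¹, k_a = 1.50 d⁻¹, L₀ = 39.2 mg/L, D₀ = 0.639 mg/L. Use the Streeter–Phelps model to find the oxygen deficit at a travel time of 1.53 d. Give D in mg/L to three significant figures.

D ≈ 3.04 mg/L

k_d L₀/(k_a−k_d) = 0.147×39.2/(1.50−0.147) = 5.762/1.353 = 4.259 mg/L.
e^(−k_d t) = e^(−0.147×1.530) = 0.7986; e^(−k_a t) = e^(−1.50×1.530) = 0.1008.
D = 4.259 × (0.7986 − 0.1008) + 0.639 × 0.1008 = 2.972 + 0.06439 = 3.036 mg/L.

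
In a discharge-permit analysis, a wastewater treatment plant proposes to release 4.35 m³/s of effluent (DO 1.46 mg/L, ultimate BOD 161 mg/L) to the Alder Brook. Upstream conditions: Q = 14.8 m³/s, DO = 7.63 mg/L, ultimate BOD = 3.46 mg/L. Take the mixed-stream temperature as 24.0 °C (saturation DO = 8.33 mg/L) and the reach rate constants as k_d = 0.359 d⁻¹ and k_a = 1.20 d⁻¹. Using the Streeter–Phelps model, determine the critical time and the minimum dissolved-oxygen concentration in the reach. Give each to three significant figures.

Mixed DO = (14.8×7.63 + 4.35×1.46)/(14.8+4.35) = 119.3/19.15 = 6.228 mg/L.
Mixed L₀ = (14.8×3.46 + 4.35×161)/(19.15) = 751.6/19.15 = 39.25 mg/L.
Initial deficit D₀ = C_s − DO₀ = 8.33 − 6.228 = 2.102 mg/L.
t_c = (1/0.8410) ln[(1.20/0.359)(1 − 2.102×0.8410/(0.359×39.25))] = 1.189 × ln(2.923) = 1.276 d.
D_c = (0.359/1.20) × 39.25 × e^(−0.359×1.276) = 0.2992 × 39.25 × 0.6326 = 7.427 mg/L.
Minimum DO = 8.33 − 7.427 = 0.9026 mg/L.

t_c ≈ 1.28 d; minimum DO ≈ 0.903 mg/L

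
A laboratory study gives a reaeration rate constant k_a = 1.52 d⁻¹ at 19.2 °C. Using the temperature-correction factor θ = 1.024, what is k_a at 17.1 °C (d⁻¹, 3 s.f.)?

k_a(T₂) = k_a(T₁) · θ^(T₂−T₁) = 1.52 × 1.024^(17.1−19.2)
= 1.52 × 1.024^-2.10 = 1.52 × 0.9514 = 1.446 d⁻¹.

k_a ≈ 1.45 d⁻¹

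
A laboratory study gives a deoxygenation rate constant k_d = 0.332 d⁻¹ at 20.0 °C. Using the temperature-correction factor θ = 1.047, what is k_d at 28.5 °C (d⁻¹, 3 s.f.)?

k_d ≈ 0.491 d⁻¹

k_d(T₂) = k_d(T₁) · θ^(T₂−T₁) = 0.332 × 1.047^(28.5−20.0)
= 0.332 × 1.047^8.50 = 0.332 × 1.478 = 0.4906 d⁻¹.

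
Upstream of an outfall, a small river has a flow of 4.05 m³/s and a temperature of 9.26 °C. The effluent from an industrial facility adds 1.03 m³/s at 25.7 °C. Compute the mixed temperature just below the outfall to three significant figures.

Flow-weighted mixing: C = (Q_r C_r + Q_w C_w)/(Q_r + Q_w)
= (4.05×9.26 + 1.03×25.7)/(4.05 + 1.03) = 63.97/5.080 = 12.59 °C.

12.6 °C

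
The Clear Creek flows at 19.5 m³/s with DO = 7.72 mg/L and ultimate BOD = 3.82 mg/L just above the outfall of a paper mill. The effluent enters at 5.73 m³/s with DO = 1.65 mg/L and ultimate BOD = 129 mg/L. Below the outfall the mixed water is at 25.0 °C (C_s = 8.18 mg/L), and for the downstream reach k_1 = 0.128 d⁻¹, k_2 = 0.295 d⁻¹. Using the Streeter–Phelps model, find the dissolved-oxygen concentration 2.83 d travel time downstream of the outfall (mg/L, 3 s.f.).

DO ≈ 0.902 mg/L

Mixed DO = (19.5×7.72 + 5.73×1.65)/(19.5+5.73) = 160.0/25.23 = 6.341 mg/L.
Mixed L₀ = (19.5×3.82 + 5.73×129)/(25.23) = 813.7/25.23 = 32.25 mg/L.
Initial deficit D₀ = C_s − DO₀ = 8.18 − 6.341 = 1.839 mg/L.
D(2.83) = [0.128×32.25/(0.295−0.128)](e^(−0.128×2.83) − e^(−0.295×2.83)) + 1.839 e^(−0.295×2.83)
= 24.72 × (0.6961 − 0.4339) + 1.839 × 0.4339 = 7.278 mg/L.
DO = 8.18 − 7.278 = 0.9016 mg/L.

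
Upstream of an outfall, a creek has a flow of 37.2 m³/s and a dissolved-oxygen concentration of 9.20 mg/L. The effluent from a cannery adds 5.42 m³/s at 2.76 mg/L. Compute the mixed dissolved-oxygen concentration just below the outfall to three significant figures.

8.38 mg/L

Flow-weighted mixing: C = (Q_r C_r + Q_w C_w)/(Q_r + Q_w)
= (37.2×9.20 + 5.42×2.76)/(37.2 + 5.42) = 357.2/42.62 = 8.381 mg/L.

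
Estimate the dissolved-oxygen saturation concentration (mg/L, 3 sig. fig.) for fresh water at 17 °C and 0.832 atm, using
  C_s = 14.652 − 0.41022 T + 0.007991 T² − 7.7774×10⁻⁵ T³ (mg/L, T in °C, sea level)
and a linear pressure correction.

At sea level: C_s = 14.652 − 0.41022×17 + 0.007991×17² − 7.7774×10⁻⁵×17³ = 9.606 mg/L.
Pressure correction: C_s' = 9.606 × 0.832 = 7.992 mg/L.

C_s ≈ 7.99 mg/L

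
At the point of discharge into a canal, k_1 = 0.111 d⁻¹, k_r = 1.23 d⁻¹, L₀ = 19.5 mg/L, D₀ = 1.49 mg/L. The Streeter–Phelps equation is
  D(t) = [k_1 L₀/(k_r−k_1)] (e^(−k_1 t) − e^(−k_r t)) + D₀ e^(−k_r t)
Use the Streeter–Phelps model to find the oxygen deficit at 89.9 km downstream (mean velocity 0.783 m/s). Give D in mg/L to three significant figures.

Travel time t = x/v = 89.9 km / (0.783 m/s) = 89900 m / 0.783 m/s = 114800 s = 1.329 d.
k_1 L₀/(k_r−k_1) = 0.111×19.5/(1.23−0.111) = 2.164/1.119 = 1.934 mg/L.
e^(−k_1 t) = e^(−0.111×1.329) = 0.8629; e^(−k_r t) = e^(−1.23×1.329) = 0.1950.
D = 1.934 × (0.8629 − 0.1950) + 1.49 × 0.1950 = 1.292 + 0.2906 = 1.582 mg/L.

D ≈ 1.58 mg/L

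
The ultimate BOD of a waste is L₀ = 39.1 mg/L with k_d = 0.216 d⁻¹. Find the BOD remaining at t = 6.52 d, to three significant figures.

L ≈ 9.56 mg/L

L_t = L₀ e^(−k_d t) = 39.1 × e^(−0.216×6.52) = 39.1 × 0.2446 = 9.562 mg/L.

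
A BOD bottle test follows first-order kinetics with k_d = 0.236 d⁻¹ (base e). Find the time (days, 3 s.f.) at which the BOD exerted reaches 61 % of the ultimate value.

t ≈ 3.99 d

y/L₀ = 1 − e^(−k_d t) = 0.61 ⇒ e^(−k_d t) = 0.390
t = −ln(0.390) / 0.236 = 0.9416 / 0.236 = 3.990 d.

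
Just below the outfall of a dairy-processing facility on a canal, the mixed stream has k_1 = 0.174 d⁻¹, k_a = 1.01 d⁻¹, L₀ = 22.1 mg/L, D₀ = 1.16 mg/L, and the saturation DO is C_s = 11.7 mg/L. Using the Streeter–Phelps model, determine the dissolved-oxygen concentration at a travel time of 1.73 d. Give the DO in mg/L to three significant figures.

k_1 L₀/(k_a−k_1) = 0.174×22.1/(1.01−0.174) = 3.845/0.8360 = 4.600 mg/L.
e^(−k_1 t) = e^(−0.174×1.730) = 0.7401; e^(−k_a t) = e^(−1.01×1.730) = 0.1742.
D = 4.600 × (0.7401 − 0.1742) + 1.16 × 0.1742 = 2.603 + 0.2021 = 2.805 mg/L.
DO = C_s − D = 11.7 − 2.805 = 8.895 mg/L.

DO ≈ 8.90 mg/L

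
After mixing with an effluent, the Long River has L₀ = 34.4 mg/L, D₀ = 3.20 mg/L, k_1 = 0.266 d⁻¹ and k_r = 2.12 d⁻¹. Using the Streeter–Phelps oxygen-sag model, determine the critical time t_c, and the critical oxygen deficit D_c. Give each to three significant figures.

t_c = [1/(k_r−k_1)] ln[(k_r/k_1)(1 − D₀(k_r−k_1)/(k_1 L₀))]
= [1/(2.12−0.266)] ln[(2.12/0.266)(1 − 3.20×1.854/(0.266×34.4))]
= (1/1.854) ln[7.970 × 0.3516] = 0.5394 × ln(2.803) = 0.5394 × 1.031 = 0.5558 d.
D_c = (k_1/k_r) L₀ e^(−k_1 t_c) = (0.266/2.12) × 34.4 × e^(−0.266×0.5558) = 0.1255 × 34.4 × 0.8626 = 3.723 mg/L.

t_c ≈ 0.556 d; D_c ≈ 3.72 mg/L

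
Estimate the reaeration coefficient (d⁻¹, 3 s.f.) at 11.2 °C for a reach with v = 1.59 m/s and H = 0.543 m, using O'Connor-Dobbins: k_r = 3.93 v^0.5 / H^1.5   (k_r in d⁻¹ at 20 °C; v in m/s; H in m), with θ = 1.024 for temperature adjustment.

k_r ≈ 10.1 d⁻¹

k_r(20) = 3.93 × 1.59^0.5 / 0.543^1.5 = 3.93 × 1.261 / 0.4001 = 12.38 d⁻¹.
k_r(11.2) = 12.38 × 1.024^(11.2−20) = 12.38 × 0.8116 = 10.05 d⁻¹.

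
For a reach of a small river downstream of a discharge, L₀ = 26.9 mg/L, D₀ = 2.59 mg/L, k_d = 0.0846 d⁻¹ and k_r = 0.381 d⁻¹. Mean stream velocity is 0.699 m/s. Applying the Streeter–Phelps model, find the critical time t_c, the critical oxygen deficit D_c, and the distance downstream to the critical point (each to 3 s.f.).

t_c ≈ 3.69 d; D_c ≈ 4.37 mg/L; x_c ≈ 223 km

At the critical point dD/dt = 0, so k_d L₀ e^(−k_d t) = k_r D. Substituting D(t) from the Streeter–Phelps equation and solving for t gives
t_c = ln[(k_r/k_d)(1 − D₀(k_r−k_d)/(k_d L₀))] / (k_r−k_d).
Here k_r−k_d = 0.2964 d⁻¹ and 1 − D₀(k_r−k_d)/(k_d L₀) = 1 − 2.59×0.2964/(0.0846×26.9) = 0.6627, so
t_c = ln(4.504 × 0.6627) / 0.2964 = 1.093 / 0.2964 = 3.689 d.
L(t_c) = L₀ e^(−k_d t_c) = 26.9 × 0.7319 = 19.69 mg/L, and at the critical point k_r D_c = k_d L, so D_c = (0.0846/0.381) × 19.69 = 4.372 mg/L.
x_c = v t_c = 0.699 m/s × 3.689 d × 86400 s/d = 222800 m ≈ 223 km.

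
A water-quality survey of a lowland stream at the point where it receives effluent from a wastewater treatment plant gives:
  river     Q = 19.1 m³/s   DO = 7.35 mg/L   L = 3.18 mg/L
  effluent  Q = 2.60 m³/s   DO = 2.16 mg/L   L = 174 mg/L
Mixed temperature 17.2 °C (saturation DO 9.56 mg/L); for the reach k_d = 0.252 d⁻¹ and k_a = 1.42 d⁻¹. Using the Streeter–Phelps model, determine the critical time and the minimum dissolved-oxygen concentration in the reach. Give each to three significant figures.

t_c ≈ 0.787 d; minimum DO ≈ 6.12 mg/L

Mixed DO = (19.1×7.35 + 2.60×2.16)/(19.1+2.60) = 146.0/21.70 = 6.728 mg/L.
Mixed L₀ = (19.1×3.18 + 2.60×174)/(21.70) = 513.1/21.70 = 23.65 mg/L.
Initial deficit D₀ = C_s − DO₀ = 9.56 − 6.728 = 2.832 mg/L.
t_c = (1/1.168) ln[(1.42/0.252)(1 − 2.832×1.168/(0.252×23.65))] = 0.8562 × ln(2.507) = 0.7870 d.
D_c = (0.252/1.42) × 23.65 × e^(−0.252×0.7870) = 0.1775 × 23.65 × 0.8201 = 3.442 mg/L.
Minimum DO = 9.56 − 3.442 = 6.118 mg/L.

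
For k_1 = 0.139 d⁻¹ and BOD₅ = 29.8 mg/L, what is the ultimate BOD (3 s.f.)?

L₀ ≈ 59.5 mg/L

BOD₅ = L₀(1 − e^(−5k_1)) ⇒ L₀ = BOD₅ / (1 − e^(−5×0.139))
= 29.8 / (1 − 0.4991) = 29.8 / 0.5009 = 59.49 mg/L.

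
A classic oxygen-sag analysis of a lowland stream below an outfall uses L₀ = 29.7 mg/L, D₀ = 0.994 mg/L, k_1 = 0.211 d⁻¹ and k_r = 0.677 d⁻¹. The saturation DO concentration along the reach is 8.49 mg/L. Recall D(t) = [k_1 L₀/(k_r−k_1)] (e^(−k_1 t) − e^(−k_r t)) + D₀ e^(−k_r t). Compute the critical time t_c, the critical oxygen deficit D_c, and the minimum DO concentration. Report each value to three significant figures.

t_c ≈ 2.34 d; D_c ≈ 5.65 mg/L; min DO ≈ 2.84 mg/L

t_c = [1/(k_r−k_1)] ln[(k_r/k_1)(1 − D₀(k_r−k_1)/(k_1 L₀))]
= [1/(0.677−0.211)] ln[(0.677/0.211)(1 − 0.994×0.4660/(0.211×29.7))]
= (1/0.4660) ln[3.209 × 0.9261] = 2.146 × ln(2.971) = 2.146 × 1.089 = 2.337 d.
L(t_c) = L₀ e^(−k_1 t_c) = 29.7 × 0.6107 = 18.14 mg/L, and at the critical point k_r D_c = k_1 L, so D_c = (0.211/0.677) × 18.14 = 5.653 mg/L.
Minimum DO = C_s − D_c = 8.49 − 5.653 = 2.837 mg/L.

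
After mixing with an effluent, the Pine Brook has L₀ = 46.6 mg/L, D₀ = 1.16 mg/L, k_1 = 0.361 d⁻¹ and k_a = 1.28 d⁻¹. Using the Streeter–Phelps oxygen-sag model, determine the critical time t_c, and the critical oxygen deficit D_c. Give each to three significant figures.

t_c ≈ 1.31 d; D_c ≈ 8.20 mg/L

t_c = [1/(k_a−k_1)] ln[(k_a/k_1)(1 − D₀(k_a−k_1)/(k_1 L₀))]
= [1/(1.28−0.361)] ln[(1.28/0.361)(1 − 1.16×0.9190/(0.361×46.6))]
= (1/0.9190) ln[3.546 × 0.9366] = 1.088 × ln(3.321) = 1.088 × 1.200 = 1.306 d.
L(t_c) = L₀ e^(−k_1 t_c) = 46.6 × 0.6241 = 29.08 mg/L, and at the critical point k_a D_c = k_1 L, so D_c = (0.361/1.28) × 29.08 = 8.202 mg/L.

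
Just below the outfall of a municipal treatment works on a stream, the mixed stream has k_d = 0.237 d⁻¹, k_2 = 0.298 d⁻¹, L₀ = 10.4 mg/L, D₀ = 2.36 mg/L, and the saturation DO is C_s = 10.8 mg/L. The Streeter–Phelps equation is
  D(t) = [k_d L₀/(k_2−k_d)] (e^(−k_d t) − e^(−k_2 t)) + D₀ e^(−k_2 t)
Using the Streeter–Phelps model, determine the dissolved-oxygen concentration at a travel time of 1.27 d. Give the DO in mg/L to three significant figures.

k_d L₀/(k_2−k_d) = 0.237×10.4/(0.298−0.237) = 2.465/0.06100 = 40.41 mg/L.
e^(−k_d t) = e^(−0.237×1.270) = 0.7401; e^(−k_2 t) = e^(−0.298×1.270) = 0.6849.
D = 40.41 × (0.7401 − 0.6849) + 2.36 × 0.6849 = 2.229 + 1.616 = 3.846 mg/L.
DO = C_s − D = 10.8 − 3.846 = 6.954 mg/L.

DO ≈ 6.95 mg/L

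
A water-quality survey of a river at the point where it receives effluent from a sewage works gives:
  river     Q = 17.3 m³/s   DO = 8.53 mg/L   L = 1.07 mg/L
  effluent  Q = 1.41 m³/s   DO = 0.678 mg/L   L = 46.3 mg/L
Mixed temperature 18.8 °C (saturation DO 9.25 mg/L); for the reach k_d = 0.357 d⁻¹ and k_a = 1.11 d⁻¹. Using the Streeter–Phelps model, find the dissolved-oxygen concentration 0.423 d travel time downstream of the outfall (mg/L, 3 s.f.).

DO ≈ 7.93 mg/L

Mixed DO = (17.3×8.53 + 1.41×0.678)/(17.3+1.41) = 148.5/18.71 = 7.938 mg/L.
Mixed L₀ = (17.3×1.07 + 1.41×46.3)/(18.71) = 83.79/18.71 = 4.479 mg/L.
Initial deficit D₀ = C_s − DO₀ = 9.25 − 7.938 = 1.312 mg/L.
D(0.423) = [0.357×4.479/(1.11−0.357)](e^(−0.357×0.423) − e^(−1.11×0.423)) + 1.312 e^(−1.11×0.423)
= 2.123 × (0.8598 − 0.6253) + 1.312 × 0.6253 = 1.318 mg/L.
DO = 9.25 − 1.318 = 7.932 mg/L.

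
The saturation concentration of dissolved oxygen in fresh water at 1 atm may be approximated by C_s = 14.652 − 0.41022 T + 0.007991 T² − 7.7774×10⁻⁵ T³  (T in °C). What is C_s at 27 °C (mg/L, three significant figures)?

C_s = 14.652 − 0.41022×27 + 0.007991×27² − 7.7774×10⁻⁵×27³ = 7.871 mg/L.

C_s ≈ 7.87 mg/L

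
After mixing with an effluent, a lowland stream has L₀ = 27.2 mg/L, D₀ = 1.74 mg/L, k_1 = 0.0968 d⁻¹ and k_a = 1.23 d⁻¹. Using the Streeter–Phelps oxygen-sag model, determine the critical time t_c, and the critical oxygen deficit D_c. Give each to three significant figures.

t_c ≈ 1.02 d; D_c ≈ 1.94 mg/L

t_c = [1/(k_a−k_1)] ln[(k_a/k_1)(1 − D₀(k_a−k_1)/(k_1 L₀))]
= [1/(1.23−0.0968)] ln[(1.23/0.0968)(1 − 1.74×1.133/(0.0968×27.2))]
= (1/1.133) ln[12.71 × 0.2511] = 0.8825 × ln(3.191) = 0.8825 × 1.160 = 1.024 d.
L(t_c) = L₀ e^(−k_1 t_c) = 27.2 × 0.9056 = 24.63 mg/L, and at the critical point k_a D_c = k_1 L, so D_c = (0.0968/1.23) × 24.63 = 1.939 mg/L.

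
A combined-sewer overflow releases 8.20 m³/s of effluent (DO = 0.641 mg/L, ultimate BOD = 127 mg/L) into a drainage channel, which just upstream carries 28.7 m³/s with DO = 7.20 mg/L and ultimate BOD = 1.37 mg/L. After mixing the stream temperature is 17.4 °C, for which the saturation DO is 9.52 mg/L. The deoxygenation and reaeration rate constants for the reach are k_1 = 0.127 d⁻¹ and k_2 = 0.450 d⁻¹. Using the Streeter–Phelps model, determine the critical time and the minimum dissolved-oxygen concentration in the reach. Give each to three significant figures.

Mixed DO = (28.7×7.20 + 8.20×0.641)/(28.7+8.20) = 211.9/36.90 = 5.742 mg/L.
Mixed L₀ = (28.7×1.37 + 8.20×127)/(36.90) = 1081/36.90 = 29.29 mg/L.
Initial deficit D₀ = C_s − DO₀ = 9.52 − 5.742 = 3.778 mg/L.
t_c = (1/0.3230) ln[(0.450/0.127)(1 − 3.778×0.3230/(0.127×29.29))] = 3.096 × ln(2.381) = 2.686 d.
D_c = (0.127/0.450) × 29.29 × e^(−0.127×2.686) = 0.2822 × 29.29 × 0.7110 = 5.877 mg/L.
Minimum DO = 9.52 − 5.877 = 3.643 mg/L.

t_c ≈ 2.69 d; minimum DO ≈ 3.64 mg/L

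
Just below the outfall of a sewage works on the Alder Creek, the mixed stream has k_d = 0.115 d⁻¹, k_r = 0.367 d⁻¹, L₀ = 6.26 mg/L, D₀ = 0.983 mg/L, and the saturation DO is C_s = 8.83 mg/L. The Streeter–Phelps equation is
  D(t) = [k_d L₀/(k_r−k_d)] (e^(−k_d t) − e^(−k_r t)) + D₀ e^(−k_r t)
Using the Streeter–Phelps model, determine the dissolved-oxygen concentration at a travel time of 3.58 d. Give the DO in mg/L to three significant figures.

DO ≈ 7.44 mg/L

k_d L₀/(k_r−k_d) = 0.115×6.26/(0.367−0.115) = 0.7199/0.2520 = 2.857 mg/L.
e^(−k_d t) = e^(−0.115×3.580) = 0.6625; e^(−k_r t) = e^(−0.367×3.580) = 0.2688.
D = 2.857 × (0.6625 − 0.2688) + 0.983 × 0.2688 = 1.125 + 0.2642 = 1.389 mg/L.
DO = C_s − D = 8.83 − 1.389 = 7.441 mg/L.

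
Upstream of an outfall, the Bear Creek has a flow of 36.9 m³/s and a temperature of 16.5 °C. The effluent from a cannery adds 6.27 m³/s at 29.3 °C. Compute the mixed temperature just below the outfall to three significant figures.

18.4 °C

Flow-weighted mixing: C = (Q_r C_r + Q_w C_w)/(Q_r + Q_w)
= (36.9×16.5 + 6.27×29.3)/(36.9 + 6.27) = 792.6/43.17 = 18.36 °C.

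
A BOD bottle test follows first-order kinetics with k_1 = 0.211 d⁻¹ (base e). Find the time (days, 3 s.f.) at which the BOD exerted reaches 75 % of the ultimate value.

t ≈ 6.57 d

y/L₀ = 1 − e^(−k_1 t) = 0.75 ⇒ e^(−k_1 t) = 0.250
t = −ln(0.250) / 0.211 = 1.386 / 0.211 = 6.570 d.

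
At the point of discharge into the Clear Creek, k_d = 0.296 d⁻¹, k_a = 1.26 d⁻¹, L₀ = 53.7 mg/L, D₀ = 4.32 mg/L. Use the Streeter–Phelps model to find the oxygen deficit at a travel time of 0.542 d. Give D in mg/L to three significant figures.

k_d L₀/(k_a−k_d) = 0.296×53.7/(1.26−0.296) = 15.90/0.9640 = 16.49 mg/L.
e^(−k_d t) = e^(−0.296×0.5420) = 0.8518; e^(−k_a t) = e^(−1.26×0.5420) = 0.5051.
D = 16.49 × (0.8518 − 0.5051) + 4.32 × 0.5051 = 5.716 + 2.182 = 7.898 mg/L.

D ≈ 7.90 mg/L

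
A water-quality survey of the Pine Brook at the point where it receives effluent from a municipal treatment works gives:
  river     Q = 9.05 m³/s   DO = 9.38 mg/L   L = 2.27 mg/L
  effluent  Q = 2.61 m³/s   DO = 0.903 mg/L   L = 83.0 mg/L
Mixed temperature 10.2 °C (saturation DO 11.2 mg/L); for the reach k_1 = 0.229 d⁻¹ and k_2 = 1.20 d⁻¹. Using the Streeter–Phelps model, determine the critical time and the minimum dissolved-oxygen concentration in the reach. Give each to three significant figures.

t_c ≈ 0.170 d; minimum DO ≈ 7.47 mg/L

Mixed DO = (9.05×9.38 + 2.61×0.903)/(9.05+2.61) = 87.25/11.66 = 7.482 mg/L.
Mixed L₀ = (9.05×2.27 + 2.61×83.0)/(11.66) = 237.2/11.66 = 20.34 mg/L.
Initial deficit D₀ = C_s − DO₀ = 11.2 − 7.482 = 3.718 mg/L.
t_c = (1/0.9710) ln[(1.20/0.229)(1 − 3.718×0.9710/(0.229×20.34))] = 1.030 × ln(1.179) = 0.1699 d.
D_c = (0.229/1.20) × 20.34 × e^(−0.229×0.1699) = 0.1908 × 20.34 × 0.9618 = 3.734 mg/L.
Minimum DO = 11.2 − 3.734 = 7.466 mg/L.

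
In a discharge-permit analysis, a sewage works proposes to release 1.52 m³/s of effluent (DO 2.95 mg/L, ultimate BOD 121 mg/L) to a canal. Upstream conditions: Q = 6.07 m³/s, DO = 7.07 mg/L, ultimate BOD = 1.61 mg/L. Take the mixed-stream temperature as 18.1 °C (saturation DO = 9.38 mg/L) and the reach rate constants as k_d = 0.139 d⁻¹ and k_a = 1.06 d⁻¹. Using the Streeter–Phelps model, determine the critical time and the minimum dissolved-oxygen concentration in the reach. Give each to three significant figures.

Mixed DO = (6.07×7.07 + 1.52×2.95)/(6.07+1.52) = 47.40/7.590 = 6.245 mg/L.
Mixed L₀ = (6.07×1.61 + 1.52×121)/(7.590) = 193.7/7.590 = 25.52 mg/L.
Initial deficit D₀ = C_s − DO₀ = 9.38 − 6.245 = 3.135 mg/L.
t_c = (1/0.9210) ln[(1.06/0.139)(1 − 3.135×0.9210/(0.139×25.52))] = 1.086 × ln(1.418) = 0.3795 d.
D_c = (0.139/1.06) × 25.52 × e^(−0.139×0.3795) = 0.1311 × 25.52 × 0.9486 = 3.174 mg/L.
Minimum DO = 9.38 − 3.174 = 6.206 mg/L.

t_c ≈ 0.380 d; minimum DO ≈ 6.21 mg/L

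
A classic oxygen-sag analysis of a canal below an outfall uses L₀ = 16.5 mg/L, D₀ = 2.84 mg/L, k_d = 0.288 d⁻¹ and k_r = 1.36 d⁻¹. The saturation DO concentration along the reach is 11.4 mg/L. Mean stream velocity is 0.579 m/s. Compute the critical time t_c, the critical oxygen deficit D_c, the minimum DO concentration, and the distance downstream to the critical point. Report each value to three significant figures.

With k_r/k_d = 4.722 and 1 − D₀(k_r−k_d)/(k_d L₀) = 0.3593,
t_c = ln(4.722 × 0.3593) / (1.36 − 0.288) = ln(1.697) / 1.072 = 0.5288/1.072 = 0.4932 d.
L(t_c) = L₀ e^(−k_d t_c) = 16.5 × 0.8676 = 14.31 mg/L, and at the critical point k_r D_c = k_d L, so D_c = (0.288/1.36) × 14.31 = 3.031 mg/L.
Minimum DO = C_s − D_c = 11.4 − 3.031 = 8.369 mg/L.
x_c = v t_c = 0.579 m/s × 0.4932 d × 86400 s/d = 24670 m ≈ 24.7 km.

t_c ≈ 0.493 d; D_c ≈ 3.03 mg/L; min DO ≈ 8.37 mg/L; x_c ≈ 24.7 km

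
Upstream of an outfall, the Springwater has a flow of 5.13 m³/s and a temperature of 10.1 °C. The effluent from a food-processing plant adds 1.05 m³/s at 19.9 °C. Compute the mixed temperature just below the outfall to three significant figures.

11.8 °C

Flow-weighted mixing: C = (Q_r C_r + Q_w C_w)/(Q_r + Q_w)
= (5.13×10.1 + 1.05×19.9)/(5.13 + 1.05) = 72.71/6.180 = 11.77 °C.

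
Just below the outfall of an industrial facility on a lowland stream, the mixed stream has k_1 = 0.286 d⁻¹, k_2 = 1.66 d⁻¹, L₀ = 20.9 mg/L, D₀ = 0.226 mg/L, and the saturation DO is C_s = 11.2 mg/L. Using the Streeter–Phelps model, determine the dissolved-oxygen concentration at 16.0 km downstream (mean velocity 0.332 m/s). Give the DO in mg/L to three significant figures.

Travel time t = x/v = 16.0 km / (0.332 m/s) = 16000 m / 0.332 m/s = 48190 s = 0.5578 d.
k_1 L₀/(k_2−k_1) = 0.286×20.9/(1.66−0.286) = 5.977/1.374 = 4.350 mg/L.
e^(−k_1 t) = e^(−0.286×0.5578) = 0.8525; e^(−k_2 t) = e^(−1.66×0.5578) = 0.3962.
D = 4.350 × (0.8525 − 0.3962) + 0.226 × 0.3962 = 1.985 + 0.08953 = 2.075 mg/L.
DO = C_s − D = 11.2 − 2.075 = 9.125 mg/L.

DO ≈ 9.13 mg/L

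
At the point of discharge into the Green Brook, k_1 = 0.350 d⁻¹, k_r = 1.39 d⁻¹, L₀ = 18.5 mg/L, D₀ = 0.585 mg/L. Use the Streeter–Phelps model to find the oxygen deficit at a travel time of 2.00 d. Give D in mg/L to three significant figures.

k_1 L₀/(k_r−k_1) = 0.350×18.5/(1.39−0.350) = 6.475/1.040 = 6.226 mg/L.
e^(−k_1 t) = e^(−0.350×2.000) = 0.4966; e^(−k_r t) = e^(−1.39×2.000) = 0.06204.
D = 6.226 × (0.4966 − 0.06204) + 0.585 × 0.06204 = 2.705 + 0.03629 = 2.742 mg/L.

D ≈ 2.74 mg/L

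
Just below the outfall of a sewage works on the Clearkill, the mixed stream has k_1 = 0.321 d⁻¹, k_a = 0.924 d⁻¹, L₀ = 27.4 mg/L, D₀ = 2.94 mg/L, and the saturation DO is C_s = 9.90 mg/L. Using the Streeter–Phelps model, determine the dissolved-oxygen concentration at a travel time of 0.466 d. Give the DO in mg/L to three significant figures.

DO ≈ 4.91 mg/L

k_1 L₀/(k_a−k_1) = 0.321×27.4/(0.924−0.321) = 8.795/0.6030 = 14.59 mg/L.
e^(−k_1 t) = e^(−0.321×0.4660) = 0.8611; e^(−k_a t) = e^(−0.924×0.4660) = 0.6501.
D = 14.59 × (0.8611 − 0.6501) + 2.94 × 0.6501 = 3.077 + 1.911 = 4.988 mg/L.
DO = C_s − D = 9.90 − 4.988 = 4.912 mg/L.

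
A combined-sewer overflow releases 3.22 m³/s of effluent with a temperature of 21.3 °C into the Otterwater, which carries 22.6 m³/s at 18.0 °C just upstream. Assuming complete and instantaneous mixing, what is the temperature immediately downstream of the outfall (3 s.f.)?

Flow-weighted mixing: C = (Q_r C_r + Q_w C_w)/(Q_r + Q_w)
= (22.6×18.0 + 3.22×21.3)/(22.6 + 3.22) = 475.4/25.82 = 18.41 °C.

18.4 °C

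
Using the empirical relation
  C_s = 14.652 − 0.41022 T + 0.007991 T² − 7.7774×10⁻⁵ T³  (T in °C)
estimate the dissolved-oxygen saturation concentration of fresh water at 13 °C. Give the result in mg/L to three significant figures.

C_s = 14.652 − 0.41022×13 + 0.007991×13² − 7.7774×10⁻⁵×13³ = 10.50 mg/L.

C_s ≈ 10.5 mg/L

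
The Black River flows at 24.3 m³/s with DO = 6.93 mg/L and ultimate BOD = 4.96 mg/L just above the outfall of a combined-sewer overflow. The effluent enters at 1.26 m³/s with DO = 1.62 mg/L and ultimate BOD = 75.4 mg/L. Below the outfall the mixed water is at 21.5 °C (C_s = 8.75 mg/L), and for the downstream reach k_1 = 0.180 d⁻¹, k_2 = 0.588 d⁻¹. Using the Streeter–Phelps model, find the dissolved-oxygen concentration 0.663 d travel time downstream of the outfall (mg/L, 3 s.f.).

Mixed DO = (24.3×6.93 + 1.26×1.62)/(24.3+1.26) = 170.4/25.56 = 6.668 mg/L.
Mixed L₀ = (24.3×4.96 + 1.26×75.4)/(25.56) = 215.5/25.56 = 8.432 mg/L.
Initial deficit D₀ = C_s − DO₀ = 8.75 − 6.668 = 2.082 mg/L.
D(0.663) = [0.180×8.432/(0.588−0.180)](e^(−0.180×0.663) − e^(−0.588×0.663)) + 2.082 e^(−0.588×0.663)
= 3.720 × (0.8875 − 0.6772) + 2.082 × 0.6772 = 2.192 mg/L.
DO = 8.75 − 2.192 = 6.558 mg/L.

DO ≈ 6.56 mg/L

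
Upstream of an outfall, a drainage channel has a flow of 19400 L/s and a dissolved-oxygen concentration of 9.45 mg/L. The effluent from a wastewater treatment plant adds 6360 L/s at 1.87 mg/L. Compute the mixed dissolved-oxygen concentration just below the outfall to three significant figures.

Flow-weighted mixing: C = (Q_r C_r + Q_w C_w)/(Q_r + Q_w)
= (19400×9.45 + 6360×1.87)/(19400 + 6360) = 195200/25760 = 7.579 mg/L.

7.58 mg/L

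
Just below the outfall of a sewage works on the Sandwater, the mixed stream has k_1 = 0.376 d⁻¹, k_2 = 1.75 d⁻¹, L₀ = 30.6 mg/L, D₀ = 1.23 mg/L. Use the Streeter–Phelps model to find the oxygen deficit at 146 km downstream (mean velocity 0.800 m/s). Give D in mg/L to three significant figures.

D ≈ 3.61 mg/L

Travel time t = x/v = 146 km / (0.800 m/s) = 146000 m / 0.800 m/s = 182500 s = 2.112 d.
k_1 L₀/(k_2−k_1) = 0.376×30.6/(1.75−0.376) = 11.51/1.374 = 8.374 mg/L.
e^(−k_1 t) = e^(−0.376×2.112) = 0.4519; e^(−k_2 t) = e^(−1.75×2.112) = 0.02481.
D = 8.374 × (0.4519 − 0.02481) + 1.23 × 0.02481 = 3.577 + 0.03052 = 3.607 mg/L.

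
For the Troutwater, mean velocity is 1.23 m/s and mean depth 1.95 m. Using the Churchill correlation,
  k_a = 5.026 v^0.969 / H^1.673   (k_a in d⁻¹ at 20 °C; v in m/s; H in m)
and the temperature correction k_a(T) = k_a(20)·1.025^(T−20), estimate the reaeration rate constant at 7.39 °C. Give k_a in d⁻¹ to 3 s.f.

k_a(20) = 5.026 × 1.23^0.969 / 1.95^1.673 = 5.026 × 1.222 / 3.057 = 2.010 d⁻¹.
k_a(7.39) = 2.010 × 1.025^(7.39−20) = 2.010 × 0.7324 = 1.472 d⁻¹.

k_a ≈ 1.47 d⁻¹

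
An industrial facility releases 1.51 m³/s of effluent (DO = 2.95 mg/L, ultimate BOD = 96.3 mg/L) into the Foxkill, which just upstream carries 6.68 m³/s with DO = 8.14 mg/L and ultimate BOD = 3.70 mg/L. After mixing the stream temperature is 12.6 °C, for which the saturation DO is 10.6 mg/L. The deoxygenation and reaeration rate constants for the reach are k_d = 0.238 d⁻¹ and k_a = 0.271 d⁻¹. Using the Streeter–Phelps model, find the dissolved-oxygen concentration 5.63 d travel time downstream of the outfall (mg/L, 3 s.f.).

DO ≈ 3.21 mg/L

Mixed DO = (6.68×8.14 + 1.51×2.95)/(6.68+1.51) = 58.83/8.190 = 7.183 mg/L.
Mixed L₀ = (6.68×3.70 + 1.51×96.3)/(8.190) = 170.1/8.190 = 20.77 mg/L.
Initial deficit D₀ = C_s − DO₀ = 10.6 − 7.183 = 3.417 mg/L.
D(5.63) = [0.238×20.77/(0.271−0.238)](e^(−0.238×5.63) − e^(−0.271×5.63)) + 3.417 e^(−0.271×5.63)
= 149.8 × (0.2619 − 0.2175) + 3.417 × 0.2175 = 7.395 mg/L.
DO = 10.6 − 7.395 = 3.205 mg/L.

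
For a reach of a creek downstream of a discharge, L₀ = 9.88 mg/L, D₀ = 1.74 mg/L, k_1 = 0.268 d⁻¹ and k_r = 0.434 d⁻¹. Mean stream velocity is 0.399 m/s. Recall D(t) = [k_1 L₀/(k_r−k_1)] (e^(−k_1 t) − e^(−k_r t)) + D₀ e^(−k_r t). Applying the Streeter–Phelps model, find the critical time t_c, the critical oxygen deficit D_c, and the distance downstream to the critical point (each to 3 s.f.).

t_c ≈ 2.21 d; D_c ≈ 3.38 mg/L; x_c ≈ 76.1 km

At the critical point dD/dt = 0, so k_1 L₀ e^(−k_1 t) = k_r D. Substituting D(t) from the Streeter–Phelps equation and solving for t gives
t_c = ln[(k_r/k_1)(1 − D₀(k_r−k_1)/(k_1 L₀))] / (k_r−k_1).
Here k_r−k_1 = 0.1660 d⁻¹ and 1 − D₀(k_r−k_1)/(k_1 L₀) = 1 − 1.74×0.1660/(0.268×9.88) = 0.8909, so
t_c = ln(1.619 × 0.8909) / 0.1660 = 0.3666 / 0.1660 = 2.208 d.
D_c = (k_1/k_r) L₀ e^(−k_1 t_c) = (0.268/0.434) × 9.88 × e^(−0.268×2.208) = 0.6175 × 9.88 × 0.5533 = 3.376 mg/L.
x_c = v t_c = 0.399 m/s × 2.208 d × 86400 s/d = 76120 m ≈ 76.1 km.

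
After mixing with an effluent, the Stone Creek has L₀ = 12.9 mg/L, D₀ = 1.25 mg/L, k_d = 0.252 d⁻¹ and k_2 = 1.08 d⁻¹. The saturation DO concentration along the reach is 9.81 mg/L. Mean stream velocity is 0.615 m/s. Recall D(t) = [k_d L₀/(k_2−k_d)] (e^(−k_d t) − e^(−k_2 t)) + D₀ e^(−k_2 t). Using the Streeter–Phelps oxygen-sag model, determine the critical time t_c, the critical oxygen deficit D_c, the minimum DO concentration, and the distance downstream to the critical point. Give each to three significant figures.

t_c ≈ 1.29 d; D_c ≈ 2.17 mg/L; min DO ≈ 7.64 mg/L; x_c ≈ 68.8 km

t_c = [1/(k_2−k_d)] ln[(k_2/k_d)(1 − D₀(k_2−k_d)/(k_d L₀))]
= [1/(1.08−0.252)] ln[(1.08/0.252)(1 − 1.25×0.8280/(0.252×12.9))]
= (1/0.8280) ln[4.286 × 0.6816] = 1.208 × ln(2.921) = 1.208 × 1.072 = 1.295 d.
D_c = (k_d/k_2) L₀ e^(−k_d t_c) = (0.252/1.08) × 12.9 × e^(−0.252×1.295) = 0.2333 × 12.9 × 0.7216 = 2.172 mg/L.
Minimum DO = C_s − D_c = 9.81 − 2.172 = 7.638 mg/L.
x_c = v t_c = 0.615 m/s × 1.295 d × 86400 s/d = 68790 m ≈ 68.8 km.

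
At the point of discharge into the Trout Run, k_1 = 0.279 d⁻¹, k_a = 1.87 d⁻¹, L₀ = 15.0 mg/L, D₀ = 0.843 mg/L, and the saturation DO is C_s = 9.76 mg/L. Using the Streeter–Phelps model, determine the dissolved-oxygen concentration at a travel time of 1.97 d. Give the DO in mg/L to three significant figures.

k_1 L₀/(k_a−k_1) = 0.279×15.0/(1.87−0.279) = 4.185/1.591 = 2.630 mg/L.
e^(−k_1 t) = e^(−0.279×1.970) = 0.5772; e^(−k_a t) = e^(−1.87×1.970) = 0.02512.
D = 2.630 × (0.5772 − 0.02512) + 0.843 × 0.02512 = 1.452 + 0.02118 = 1.473 mg/L.
DO = C_s − D = 9.76 − 1.473 = 8.287 mg/L.

DO ≈ 8.29 mg/L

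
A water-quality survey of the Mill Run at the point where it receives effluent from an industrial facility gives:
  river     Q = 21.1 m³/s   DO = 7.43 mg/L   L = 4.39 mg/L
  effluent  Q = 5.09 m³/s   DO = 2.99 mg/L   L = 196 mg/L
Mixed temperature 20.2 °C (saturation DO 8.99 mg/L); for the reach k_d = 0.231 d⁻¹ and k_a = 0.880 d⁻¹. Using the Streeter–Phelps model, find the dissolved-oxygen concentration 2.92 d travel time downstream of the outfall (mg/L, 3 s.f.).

Mixed DO = (21.1×7.43 + 5.09×2.99)/(21.1+5.09) = 172.0/26.19 = 6.567 mg/L.
Mixed L₀ = (21.1×4.39 + 5.09×196)/(26.19) = 1090/26.19 = 41.63 mg/L.
Initial deficit D₀ = C_s − DO₀ = 8.99 − 6.567 = 2.423 mg/L.
D(2.92) = [0.231×41.63/(0.880−0.231)](e^(−0.231×2.92) − e^(−0.880×2.92)) + 2.423 e^(−0.880×2.92)
= 14.82 × (0.5094 − 0.07657) + 2.423 × 0.07657 = 6.599 mg/L.
DO = 8.99 − 6.599 = 2.391 mg/L.

DO ≈ 2.39 mg/L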